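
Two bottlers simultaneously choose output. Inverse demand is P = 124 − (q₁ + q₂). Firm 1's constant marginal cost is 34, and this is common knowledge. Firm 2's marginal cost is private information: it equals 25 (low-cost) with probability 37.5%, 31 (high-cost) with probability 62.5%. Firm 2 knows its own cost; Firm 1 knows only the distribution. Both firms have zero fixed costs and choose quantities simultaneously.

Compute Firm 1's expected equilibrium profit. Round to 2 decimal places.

Firm 2 with cost c maximizes (124 − (q₁+q₂) − c)·q₂, giving q₂(c) = (124 − c − q₁)/2.
E[c₂] = 0.375·25 + 0.625·31 = 28.75
Firm 1's FOC against E[q₂] yields q₁ = (124 − 2·34 + E[c₂])/3 = (124 − 68 + 28.75)/3 = 28.25.
E[P] = 124 − (q₁ + E[q₂]) = 62.25; Firm 1's expected profit = (E[P] − 34)·q₁ = (62.25 − 34)·28.25 = 798.062.

798.06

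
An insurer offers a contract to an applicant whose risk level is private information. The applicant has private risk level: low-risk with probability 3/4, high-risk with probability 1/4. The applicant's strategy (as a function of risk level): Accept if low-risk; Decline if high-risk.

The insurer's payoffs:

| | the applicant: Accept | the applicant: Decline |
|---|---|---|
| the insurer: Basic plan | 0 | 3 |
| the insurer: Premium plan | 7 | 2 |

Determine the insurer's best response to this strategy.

Premium plan

E[Basic plan] = 3/4·(0) + 1/4·(3) = 3/4
E[Premium plan] = 3/4·(7) + 1/4·(2) = 23/4
Best response: Premium plan (23/4 is the largest).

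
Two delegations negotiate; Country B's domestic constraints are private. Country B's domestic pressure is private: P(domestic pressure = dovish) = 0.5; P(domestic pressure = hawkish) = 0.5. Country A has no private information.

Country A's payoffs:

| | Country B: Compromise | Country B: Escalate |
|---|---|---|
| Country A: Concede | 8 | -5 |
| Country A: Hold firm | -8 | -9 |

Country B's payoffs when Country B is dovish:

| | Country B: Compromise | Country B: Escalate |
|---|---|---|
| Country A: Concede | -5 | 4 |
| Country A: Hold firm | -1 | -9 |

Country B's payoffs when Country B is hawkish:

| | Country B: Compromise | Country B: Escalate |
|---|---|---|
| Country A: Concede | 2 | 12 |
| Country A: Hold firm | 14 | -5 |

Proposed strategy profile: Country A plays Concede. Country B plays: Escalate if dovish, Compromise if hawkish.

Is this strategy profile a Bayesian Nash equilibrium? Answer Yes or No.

No

A profile is a BNE iff every type of every player is best-responding given beliefs about the other side.
Country A plays Concede: E[Concede] = 0.5·(-5) + 0.5·(8) = 1.5; E[Hold firm] = -8.5. Best-responding. ✓
Country B (domestic pressure dovish), facing Concede: Compromise gives -5, Escalate gives 4. Proposed Escalate is best. ✓
Country B (domestic pressure hawkish), facing Concede: Compromise gives 2, Escalate gives 12. Proposed Compromise is not best — profitable deviation exists. ✗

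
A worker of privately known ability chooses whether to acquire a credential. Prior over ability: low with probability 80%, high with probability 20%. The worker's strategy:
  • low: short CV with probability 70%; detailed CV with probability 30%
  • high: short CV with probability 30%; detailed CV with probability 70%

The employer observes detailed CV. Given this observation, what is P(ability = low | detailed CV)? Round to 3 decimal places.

P(detailed CV) = 0.8·0.3 + 0.2·0.7 = 0.38
P(low | detailed CV) = (0.8·0.3) / 0.38 = 0.24 / 0.38 = 0.631579

0.632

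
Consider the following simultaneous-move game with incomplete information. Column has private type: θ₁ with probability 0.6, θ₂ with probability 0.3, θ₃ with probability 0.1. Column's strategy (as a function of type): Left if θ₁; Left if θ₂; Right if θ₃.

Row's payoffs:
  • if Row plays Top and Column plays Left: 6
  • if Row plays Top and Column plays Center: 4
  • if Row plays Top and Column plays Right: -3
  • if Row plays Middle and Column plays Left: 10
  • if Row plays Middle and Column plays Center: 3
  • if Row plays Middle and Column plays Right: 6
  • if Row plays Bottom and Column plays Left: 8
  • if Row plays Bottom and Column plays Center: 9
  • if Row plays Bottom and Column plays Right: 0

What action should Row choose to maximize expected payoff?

Compute Row's expected payoff for each action, taking the expectation over Column's type.
E[Top] = 0.6·(6) + 0.3·(6) + 0.1·(-3) = 5.1
E[Middle] = 0.6·(10) + 0.3·(10) + 0.1·(6) = 9.6
E[Bottom] = 0.6·(8) + 0.3·(8) + 0.1·(0) = 7.2
Best response: Middle (9.6 is the largest).

Middle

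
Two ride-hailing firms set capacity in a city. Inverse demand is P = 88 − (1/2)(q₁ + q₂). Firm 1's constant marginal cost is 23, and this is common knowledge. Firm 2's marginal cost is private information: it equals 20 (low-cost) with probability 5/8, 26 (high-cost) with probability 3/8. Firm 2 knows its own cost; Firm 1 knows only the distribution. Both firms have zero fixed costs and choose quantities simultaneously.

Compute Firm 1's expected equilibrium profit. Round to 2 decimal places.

917.35

Firm 2 with cost c maximizes (88 − (1/2)(q₁+q₂) − c)·q₂, giving q₂(c) = (88 − c − (1/2)q₁).
E[c₂] = 5/8·20 + 3/8·26 = 22.25
Firm 1's FOC against E[q₂] yields q₁ = (88 − 2·23 + E[c₂])/(3/2) = (88 − 46 + 22.25)/(3/2) = 42.8333.
E[P] = 88 − (1/2)·(q₁ + E[q₂]) = 44.4167; Firm 1's expected profit = (E[P] − 23)·q₁ = (44.4167 − 23)·42.8333 = 917.347.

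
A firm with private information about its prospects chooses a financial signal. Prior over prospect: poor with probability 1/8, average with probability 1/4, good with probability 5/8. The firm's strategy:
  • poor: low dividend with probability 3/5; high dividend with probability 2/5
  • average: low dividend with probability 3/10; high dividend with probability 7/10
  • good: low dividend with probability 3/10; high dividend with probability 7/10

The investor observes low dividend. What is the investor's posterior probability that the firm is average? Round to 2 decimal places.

Apply Bayes' rule using the sender's strategy as the likelihood.
P(low dividend) = (1/8)·(3/5) + (1/4)·(3/10) + (5/8)·(3/10) = 27/80
P(average | low dividend) = ((1/4)·(3/10)) / (27/80) = (3/40) / (27/80) = 2/9

0.22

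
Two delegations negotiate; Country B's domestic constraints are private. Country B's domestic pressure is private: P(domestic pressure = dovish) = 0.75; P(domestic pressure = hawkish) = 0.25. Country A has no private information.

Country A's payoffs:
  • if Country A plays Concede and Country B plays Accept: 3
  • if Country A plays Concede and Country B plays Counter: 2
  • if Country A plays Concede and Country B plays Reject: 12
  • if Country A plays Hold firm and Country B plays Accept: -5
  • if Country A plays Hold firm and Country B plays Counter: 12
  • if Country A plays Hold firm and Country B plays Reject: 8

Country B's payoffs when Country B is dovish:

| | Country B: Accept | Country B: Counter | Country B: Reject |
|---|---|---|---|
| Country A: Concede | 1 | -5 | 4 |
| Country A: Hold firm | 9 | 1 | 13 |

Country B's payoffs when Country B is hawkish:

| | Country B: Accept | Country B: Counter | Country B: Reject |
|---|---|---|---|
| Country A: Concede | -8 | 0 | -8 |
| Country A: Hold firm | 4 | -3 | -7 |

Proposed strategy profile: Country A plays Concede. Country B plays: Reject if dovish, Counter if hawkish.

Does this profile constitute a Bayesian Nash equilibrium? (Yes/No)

Country A plays Concede: E[Concede] = 0.75·(12) + 0.25·(2) = 9.5; E[Hold firm] = 9. Best-responding. ✓
Country B (domestic pressure dovish), facing Concede: Accept gives 1, Counter gives -5, Reject gives 4. Proposed Reject is best. ✓
Country B (domestic pressure hawkish), facing Concede: Accept gives -8, Counter gives 0, Reject gives -8. Proposed Counter is best. ✓

Yes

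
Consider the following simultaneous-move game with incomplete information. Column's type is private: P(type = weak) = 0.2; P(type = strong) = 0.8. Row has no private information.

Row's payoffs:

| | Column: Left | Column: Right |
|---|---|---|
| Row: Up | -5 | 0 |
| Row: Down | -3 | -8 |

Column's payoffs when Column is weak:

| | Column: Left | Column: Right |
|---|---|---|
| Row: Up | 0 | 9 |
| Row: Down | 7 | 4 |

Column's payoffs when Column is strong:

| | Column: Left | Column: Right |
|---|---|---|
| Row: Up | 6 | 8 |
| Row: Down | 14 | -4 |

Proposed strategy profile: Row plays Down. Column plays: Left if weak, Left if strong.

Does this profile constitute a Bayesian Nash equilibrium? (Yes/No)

Yes

Row plays Down: E[Down] = 0.2·(-3) + 0.8·(-3) = -3; E[Up] = -5. Best-responding. ✓
Column (type weak), facing Down: Left gives 7, Right gives 4. Proposed Left is best. ✓
Column (type strong), facing Down: Left gives 14, Right gives -4. Proposed Left is best. ✓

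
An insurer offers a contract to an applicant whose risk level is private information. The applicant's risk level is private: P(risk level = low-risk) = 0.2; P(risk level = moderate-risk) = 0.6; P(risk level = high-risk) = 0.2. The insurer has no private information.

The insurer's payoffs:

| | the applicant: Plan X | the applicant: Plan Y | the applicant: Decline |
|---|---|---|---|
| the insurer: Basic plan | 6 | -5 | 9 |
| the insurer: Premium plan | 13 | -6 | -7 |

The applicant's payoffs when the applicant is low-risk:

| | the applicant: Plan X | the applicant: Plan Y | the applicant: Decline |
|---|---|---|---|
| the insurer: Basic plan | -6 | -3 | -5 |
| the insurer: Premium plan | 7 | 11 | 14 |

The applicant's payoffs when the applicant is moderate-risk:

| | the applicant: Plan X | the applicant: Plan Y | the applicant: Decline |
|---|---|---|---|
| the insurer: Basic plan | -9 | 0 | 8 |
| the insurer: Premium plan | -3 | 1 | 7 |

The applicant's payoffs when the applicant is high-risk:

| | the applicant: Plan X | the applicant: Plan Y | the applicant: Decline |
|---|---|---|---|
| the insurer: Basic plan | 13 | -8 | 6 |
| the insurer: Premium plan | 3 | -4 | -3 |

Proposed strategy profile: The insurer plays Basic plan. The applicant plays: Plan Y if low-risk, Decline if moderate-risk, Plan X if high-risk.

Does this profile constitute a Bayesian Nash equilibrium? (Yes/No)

A profile is a BNE iff every type of every player is best-responding given beliefs about the other side.
The insurer plays Basic plan: E[Basic plan] = 0.2·(-5) + 0.6·(9) + 0.2·(6) = 5.6; E[Premium plan] = -2.8. Best-responding. ✓
The applicant (risk level low-risk), facing Basic plan: Plan X gives -6, Plan Y gives -3, Decline gives -5. Proposed Plan Y is best. ✓
The applicant (risk level moderate-risk), facing Basic plan: Plan X gives -9, Plan Y gives 0, Decline gives 8. Proposed Decline is best. ✓
The applicant (risk level high-risk), facing Basic plan: Plan X gives 13, Plan Y gives -8, Decline gives 6. Proposed Plan X is best. ✓

Yes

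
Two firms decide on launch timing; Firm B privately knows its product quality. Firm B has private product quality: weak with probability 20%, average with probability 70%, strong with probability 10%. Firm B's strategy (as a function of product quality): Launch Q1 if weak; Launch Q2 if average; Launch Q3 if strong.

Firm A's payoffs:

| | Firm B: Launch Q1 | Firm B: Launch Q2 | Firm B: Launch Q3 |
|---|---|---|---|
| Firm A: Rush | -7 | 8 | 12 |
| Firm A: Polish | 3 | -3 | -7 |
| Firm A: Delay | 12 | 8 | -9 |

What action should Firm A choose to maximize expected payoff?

Delay

Compute Firm A's expected payoff for each action, taking the expectation over Firm B's type.
E[Rush] = 0.2·(-7) + 0.7·(8) + 0.1·(12) = 5.4
E[Polish] = 0.2·(3) + 0.7·(-3) + 0.1·(-7) = -2.2
E[Delay] = 0.2·(12) + 0.7·(8) + 0.1·(-9) = 7.1
Best response: Delay (7.1 is the largest).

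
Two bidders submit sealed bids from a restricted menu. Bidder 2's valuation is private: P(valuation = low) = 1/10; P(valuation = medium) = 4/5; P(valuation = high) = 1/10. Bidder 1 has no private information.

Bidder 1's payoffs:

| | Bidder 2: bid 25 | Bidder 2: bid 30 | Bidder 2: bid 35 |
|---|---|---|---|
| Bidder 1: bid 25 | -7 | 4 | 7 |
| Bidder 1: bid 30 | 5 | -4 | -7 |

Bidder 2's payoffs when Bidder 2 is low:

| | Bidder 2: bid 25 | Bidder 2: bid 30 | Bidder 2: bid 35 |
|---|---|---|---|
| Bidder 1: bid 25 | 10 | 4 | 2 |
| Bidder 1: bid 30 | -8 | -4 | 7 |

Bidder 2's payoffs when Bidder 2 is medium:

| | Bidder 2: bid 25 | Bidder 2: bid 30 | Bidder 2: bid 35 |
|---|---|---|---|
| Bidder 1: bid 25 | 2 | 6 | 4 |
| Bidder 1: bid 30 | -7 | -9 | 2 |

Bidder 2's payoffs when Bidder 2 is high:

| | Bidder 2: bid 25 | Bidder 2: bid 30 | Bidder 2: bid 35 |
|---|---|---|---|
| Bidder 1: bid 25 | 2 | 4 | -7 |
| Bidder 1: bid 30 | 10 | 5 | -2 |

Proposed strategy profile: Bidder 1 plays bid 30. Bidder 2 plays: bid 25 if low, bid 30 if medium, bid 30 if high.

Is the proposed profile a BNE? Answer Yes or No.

No

Bidder 1 plays bid 30: E[bid 30] = 1/10·(5) + 4/5·(-4) + 1/10·(-4) = -31/10; E[bid 25] = 29/10. Not best-responding. ✗
Bidder 2 (valuation low), facing bid 30: bid 25 gives -8, bid 30 gives -4, bid 35 gives 7. Proposed bid 25 is not best — profitable deviation exists. ✗
Bidder 2 (valuation medium), facing bid 30: bid 25 gives -7, bid 30 gives -9, bid 35 gives 2. Proposed bid 30 is not best — profitable deviation exists. ✗
Bidder 2 (valuation high), facing bid 30: bid 25 gives 10, bid 30 gives 5, bid 35 gives -2. Proposed bid 30 is not best — profitable deviation exists. ✗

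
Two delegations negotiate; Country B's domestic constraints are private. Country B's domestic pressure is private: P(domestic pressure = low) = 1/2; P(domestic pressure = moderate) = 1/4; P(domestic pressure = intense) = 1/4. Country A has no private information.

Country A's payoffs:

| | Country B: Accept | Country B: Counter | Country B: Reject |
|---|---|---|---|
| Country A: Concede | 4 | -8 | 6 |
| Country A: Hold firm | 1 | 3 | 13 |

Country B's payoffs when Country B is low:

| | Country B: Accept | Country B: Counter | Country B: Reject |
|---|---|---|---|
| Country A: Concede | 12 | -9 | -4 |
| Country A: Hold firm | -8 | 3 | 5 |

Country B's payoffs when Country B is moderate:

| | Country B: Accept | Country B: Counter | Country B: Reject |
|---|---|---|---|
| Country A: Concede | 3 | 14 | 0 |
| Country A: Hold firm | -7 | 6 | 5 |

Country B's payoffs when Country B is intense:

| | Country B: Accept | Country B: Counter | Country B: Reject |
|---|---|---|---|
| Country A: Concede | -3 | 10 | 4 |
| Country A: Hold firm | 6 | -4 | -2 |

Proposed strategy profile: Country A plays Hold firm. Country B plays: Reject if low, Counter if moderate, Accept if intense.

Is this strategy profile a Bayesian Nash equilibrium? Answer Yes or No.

Yes

A profile is a BNE iff every type of every player is best-responding given beliefs about the other side.
Country A plays Hold firm: E[Hold firm] = 1/2·(13) + 1/4·(3) + 1/4·(1) = 15/2; E[Concede] = 2. Best-responding. ✓
Country B (domestic pressure low), facing Hold firm: Accept gives -8, Counter gives 3, Reject gives 5. Proposed Reject is best. ✓
Country B (domestic pressure moderate), facing Hold firm: Accept gives -7, Counter gives 6, Reject gives 5. Proposed Counter is best. ✓
Country B (domestic pressure intense), facing Hold firm: Accept gives 6, Counter gives -4, Reject gives -2. Proposed Accept is best. ✓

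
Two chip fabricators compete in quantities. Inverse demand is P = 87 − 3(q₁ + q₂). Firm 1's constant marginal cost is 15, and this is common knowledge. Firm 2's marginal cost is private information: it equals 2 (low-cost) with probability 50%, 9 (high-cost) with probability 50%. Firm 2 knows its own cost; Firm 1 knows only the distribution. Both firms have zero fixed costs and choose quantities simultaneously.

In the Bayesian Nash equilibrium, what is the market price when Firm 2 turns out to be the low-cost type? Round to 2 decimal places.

Firm 2 with cost c maximizes (87 − 3(q₁+q₂) − c)·q₂, giving q₂(c) = (87 − c − 3q₁)/6.
E[c₂] = 0.5·2 + 0.5·9 = 5.5
Firm 1's FOC against E[q₂] yields q₁ = (87 − 2·15 + E[c₂])/9 = (87 − 30 + 5.5)/9 = 6.94444.
q₂(low-cost) = 10.6944, so P = 87 − 3·(6.94444 + 10.6944) = 34.0833.

34.08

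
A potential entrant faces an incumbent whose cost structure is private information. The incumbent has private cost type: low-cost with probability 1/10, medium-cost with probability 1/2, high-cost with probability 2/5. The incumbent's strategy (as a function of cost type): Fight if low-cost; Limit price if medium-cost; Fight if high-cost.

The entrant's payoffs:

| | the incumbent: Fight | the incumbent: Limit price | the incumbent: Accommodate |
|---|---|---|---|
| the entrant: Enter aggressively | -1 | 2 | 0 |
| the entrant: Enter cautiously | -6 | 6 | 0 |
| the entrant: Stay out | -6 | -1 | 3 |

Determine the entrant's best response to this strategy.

Enter aggressively

E[Enter aggressively] = 1/10·(-1) + 1/2·(2) + 2/5·(-1) = 1/2
E[Enter cautiously] = 1/10·(-6) + 1/2·(6) + 2/5·(-6) = 0
E[Stay out] = 1/10·(-6) + 1/2·(-1) + 2/5·(-6) = -7/2
Best response: Enter aggressively (1/2 is the largest).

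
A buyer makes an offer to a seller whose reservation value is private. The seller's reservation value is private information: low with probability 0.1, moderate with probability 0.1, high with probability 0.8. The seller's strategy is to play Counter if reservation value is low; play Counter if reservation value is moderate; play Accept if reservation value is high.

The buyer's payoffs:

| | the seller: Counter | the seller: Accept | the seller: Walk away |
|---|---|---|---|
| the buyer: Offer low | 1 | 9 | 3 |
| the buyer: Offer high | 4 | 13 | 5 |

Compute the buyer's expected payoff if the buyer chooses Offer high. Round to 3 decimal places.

Take the expectation over the seller's reservation value, weighting each type's action by its prior probability.
E[Offer high] = 0.1·4 + 0.1·4 + 0.8·13 = 0.4 + 0.4 + 10.4 = 11.2

11.200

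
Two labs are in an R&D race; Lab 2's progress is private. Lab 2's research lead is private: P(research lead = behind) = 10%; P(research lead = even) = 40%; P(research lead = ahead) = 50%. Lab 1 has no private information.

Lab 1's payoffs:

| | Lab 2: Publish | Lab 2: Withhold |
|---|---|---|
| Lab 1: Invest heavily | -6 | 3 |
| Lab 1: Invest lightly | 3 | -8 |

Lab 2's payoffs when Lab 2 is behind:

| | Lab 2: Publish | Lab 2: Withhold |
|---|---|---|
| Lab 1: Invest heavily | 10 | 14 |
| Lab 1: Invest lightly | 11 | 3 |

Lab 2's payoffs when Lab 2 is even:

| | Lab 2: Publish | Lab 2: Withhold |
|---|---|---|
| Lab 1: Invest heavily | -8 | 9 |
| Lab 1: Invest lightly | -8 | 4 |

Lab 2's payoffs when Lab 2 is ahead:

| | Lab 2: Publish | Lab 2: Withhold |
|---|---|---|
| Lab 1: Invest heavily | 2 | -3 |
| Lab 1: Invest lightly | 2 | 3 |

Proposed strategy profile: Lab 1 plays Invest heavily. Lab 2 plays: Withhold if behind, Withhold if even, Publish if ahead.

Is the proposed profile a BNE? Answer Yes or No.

Lab 1 plays Invest heavily: E[Invest heavily] = 0.1·(3) + 0.4·(3) + 0.5·(-6) = -1.5; E[Invest lightly] = -2.5. Best-responding. ✓
Lab 2 (research lead behind), facing Invest heavily: Publish gives 10, Withhold gives 14. Proposed Withhold is best. ✓
Lab 2 (research lead even), facing Invest heavily: Publish gives -8, Withhold gives 9. Proposed Withhold is best. ✓
Lab 2 (research lead ahead), facing Invest heavily: Publish gives 2, Withhold gives -3. Proposed Publish is best. ✓

Yes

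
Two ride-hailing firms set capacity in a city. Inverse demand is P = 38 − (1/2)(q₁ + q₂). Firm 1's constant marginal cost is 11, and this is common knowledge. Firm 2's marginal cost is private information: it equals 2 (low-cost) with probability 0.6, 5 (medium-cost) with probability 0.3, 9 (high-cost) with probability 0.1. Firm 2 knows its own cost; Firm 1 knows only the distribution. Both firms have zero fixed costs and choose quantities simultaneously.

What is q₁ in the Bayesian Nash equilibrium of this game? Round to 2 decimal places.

Type-c best response for Firm 2: q₂(c) = (38 − c) − q₁/2.
Firm 1 maximizes expected profit; its first-order condition is 38 − q₁ − (1/2)E[q₂] − 11 = 0.
Substituting E[q₂] and solving: E[c₂] = 3.6, so q₁ = (38 − 2·11 + 3.6)/(3/2) = 13.0667.

13.07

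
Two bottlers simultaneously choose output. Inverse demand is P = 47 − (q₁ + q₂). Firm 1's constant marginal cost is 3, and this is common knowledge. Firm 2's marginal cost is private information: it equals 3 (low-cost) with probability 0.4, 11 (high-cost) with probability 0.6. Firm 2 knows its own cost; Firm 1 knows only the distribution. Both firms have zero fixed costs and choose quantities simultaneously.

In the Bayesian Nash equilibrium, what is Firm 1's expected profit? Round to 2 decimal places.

Firm 2 with cost c maximizes (47 − (q₁+q₂) − c)·q₂, giving q₂(c) = (47 − c − q₁)/2.
E[c₂] = 0.4·3 + 0.6·11 = 7.8
Firm 1's FOC against E[q₂] yields q₁ = (47 − 2·3 + E[c₂])/3 = (47 − 6 + 7.8)/3 = 16.2667.
E[P] = 47 − (q₁ + E[q₂]) = 19.2667; Firm 1's expected profit = (E[P] − 3)·q₁ = (19.2667 − 3)·16.2667 = 264.604.

264.60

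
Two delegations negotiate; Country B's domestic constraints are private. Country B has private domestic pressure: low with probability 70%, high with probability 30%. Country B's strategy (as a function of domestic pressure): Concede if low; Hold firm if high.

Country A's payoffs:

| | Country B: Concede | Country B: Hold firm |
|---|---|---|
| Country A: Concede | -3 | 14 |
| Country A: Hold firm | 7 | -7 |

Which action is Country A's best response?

Compute Country A's expected payoff for each action, taking the expectation over Country B's type.
E[Concede] = 0.7·(-3) + 0.3·(14) = 2.1
E[Hold firm] = 0.7·(7) + 0.3·(-7) = 2.8
Best response: Hold firm (2.8 is the largest).

Hold firm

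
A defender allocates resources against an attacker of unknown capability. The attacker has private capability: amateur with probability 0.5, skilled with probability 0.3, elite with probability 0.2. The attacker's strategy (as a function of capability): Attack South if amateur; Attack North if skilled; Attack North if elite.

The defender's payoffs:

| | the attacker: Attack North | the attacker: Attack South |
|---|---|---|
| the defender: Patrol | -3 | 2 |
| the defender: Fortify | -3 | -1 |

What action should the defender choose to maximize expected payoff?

Patrol

E[Patrol] = 0.5·(2) + 0.3·(-3) + 0.2·(-3) = -0.5
E[Fortify] = 0.5·(-1) + 0.3·(-3) + 0.2·(-3) = -2
Best response: Patrol (-0.5 is the largest).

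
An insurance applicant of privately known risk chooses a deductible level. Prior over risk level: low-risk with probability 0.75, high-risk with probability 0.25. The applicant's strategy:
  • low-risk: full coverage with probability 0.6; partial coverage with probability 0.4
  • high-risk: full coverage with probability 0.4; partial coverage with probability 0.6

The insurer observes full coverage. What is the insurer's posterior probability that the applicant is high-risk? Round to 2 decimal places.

Apply Bayes' rule using the sender's strategy as the likelihood.
P(full coverage) = 0.75·0.6 + 0.25·0.4 = 0.55
P(high-risk | full coverage) = (0.25·0.4) / 0.55 = 0.1 / 0.55 = 0.181818

0.18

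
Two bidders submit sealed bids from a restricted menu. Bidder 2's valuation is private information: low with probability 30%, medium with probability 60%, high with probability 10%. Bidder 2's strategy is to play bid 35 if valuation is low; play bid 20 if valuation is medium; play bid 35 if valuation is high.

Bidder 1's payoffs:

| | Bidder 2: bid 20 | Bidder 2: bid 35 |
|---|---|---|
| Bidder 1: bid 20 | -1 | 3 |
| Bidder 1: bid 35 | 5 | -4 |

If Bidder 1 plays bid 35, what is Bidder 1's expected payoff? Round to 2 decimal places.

1.40

E[bid 35] = 0.3·(-4) + 0.6·5 + 0.1·(-4) = (-1.2) + 3 + (-0.4) = 1.4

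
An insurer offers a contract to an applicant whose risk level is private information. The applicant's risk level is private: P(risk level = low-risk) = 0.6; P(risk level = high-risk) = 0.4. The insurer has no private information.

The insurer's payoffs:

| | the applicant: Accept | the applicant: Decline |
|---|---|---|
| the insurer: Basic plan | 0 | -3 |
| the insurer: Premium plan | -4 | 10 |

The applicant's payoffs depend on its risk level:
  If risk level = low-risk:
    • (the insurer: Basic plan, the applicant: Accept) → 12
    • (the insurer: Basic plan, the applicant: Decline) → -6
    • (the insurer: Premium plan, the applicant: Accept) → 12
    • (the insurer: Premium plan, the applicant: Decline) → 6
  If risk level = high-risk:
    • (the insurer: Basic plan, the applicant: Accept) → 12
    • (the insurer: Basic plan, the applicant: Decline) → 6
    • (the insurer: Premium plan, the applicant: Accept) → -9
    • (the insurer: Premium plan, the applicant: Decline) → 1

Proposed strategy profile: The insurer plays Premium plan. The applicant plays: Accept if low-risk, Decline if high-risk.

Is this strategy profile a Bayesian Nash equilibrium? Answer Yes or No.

Yes

The insurer plays Premium plan: E[Premium plan] = 0.6·(-4) + 0.4·(10) = 1.6; E[Basic plan] = -1.2. Best-responding. ✓
The applicant (risk level low-risk), facing Premium plan: Accept gives 12, Decline gives 6. Proposed Accept is best. ✓
The applicant (risk level high-risk), facing Premium plan: Accept gives -9, Decline gives 1. Proposed Decline is best. ✓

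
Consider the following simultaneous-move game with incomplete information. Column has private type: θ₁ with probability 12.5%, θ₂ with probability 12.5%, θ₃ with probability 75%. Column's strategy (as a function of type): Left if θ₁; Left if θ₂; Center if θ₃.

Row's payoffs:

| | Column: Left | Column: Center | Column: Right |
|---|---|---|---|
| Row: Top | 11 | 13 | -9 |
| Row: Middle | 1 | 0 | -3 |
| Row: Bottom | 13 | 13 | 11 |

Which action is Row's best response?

E[Top] = 0.125·(11) + 0.125·(11) + 0.75·(13) = 12.5
E[Middle] = 0.125·(1) + 0.125·(1) + 0.75·(0) = 0.25
E[Bottom] = 0.125·(13) + 0.125·(13) + 0.75·(13) = 13
Best response: Bottom (13 is the largest).

Bottom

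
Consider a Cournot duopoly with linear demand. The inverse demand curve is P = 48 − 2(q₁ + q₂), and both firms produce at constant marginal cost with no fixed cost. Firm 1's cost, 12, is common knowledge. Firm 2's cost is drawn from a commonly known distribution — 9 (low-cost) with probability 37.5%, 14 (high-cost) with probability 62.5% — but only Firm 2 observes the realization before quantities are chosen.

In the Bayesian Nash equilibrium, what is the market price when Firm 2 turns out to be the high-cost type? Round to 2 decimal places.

24.98

Type-c best response for Firm 2: q₂(c) = (48 − c)/4 − q₁/2.
Firm 1 maximizes expected profit; its first-order condition is 48 − 4q₁ − 2E[q₂] − 12 = 0.
Substituting E[q₂] and solving: E[c₂] = 12.125, so q₁ = (48 − 2·12 + 12.125)/6 = 6.02083.
q₂(high-cost) = 5.48958, so P = 48 − 2·(6.02083 + 5.48958) = 24.9792.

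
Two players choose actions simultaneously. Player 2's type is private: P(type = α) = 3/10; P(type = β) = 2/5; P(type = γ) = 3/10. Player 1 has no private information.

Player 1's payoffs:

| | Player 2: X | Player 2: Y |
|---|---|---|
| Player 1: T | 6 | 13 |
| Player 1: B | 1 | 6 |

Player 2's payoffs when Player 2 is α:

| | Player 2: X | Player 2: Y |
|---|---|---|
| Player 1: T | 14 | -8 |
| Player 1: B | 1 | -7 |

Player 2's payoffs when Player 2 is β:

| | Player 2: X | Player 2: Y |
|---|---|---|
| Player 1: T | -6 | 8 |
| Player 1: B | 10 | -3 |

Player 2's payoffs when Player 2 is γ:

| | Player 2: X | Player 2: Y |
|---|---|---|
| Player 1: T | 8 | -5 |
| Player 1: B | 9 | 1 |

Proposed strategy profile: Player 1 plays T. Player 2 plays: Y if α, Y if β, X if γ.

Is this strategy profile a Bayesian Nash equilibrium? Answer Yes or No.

A profile is a BNE iff every type of every player is best-responding given beliefs about the other side.
Player 1 plays T: E[T] = 3/10·(13) + 2/5·(13) + 3/10·(6) = 109/10; E[B] = 9/2. Best-responding. ✓
Player 2 (type α), facing T: X gives 14, Y gives -8. Proposed Y is not best — profitable deviation exists. ✗
Player 2 (type β), facing T: X gives -6, Y gives 8. Proposed Y is best. ✓
Player 2 (type γ), facing T: X gives 8, Y gives -5. Proposed X is best. ✓

No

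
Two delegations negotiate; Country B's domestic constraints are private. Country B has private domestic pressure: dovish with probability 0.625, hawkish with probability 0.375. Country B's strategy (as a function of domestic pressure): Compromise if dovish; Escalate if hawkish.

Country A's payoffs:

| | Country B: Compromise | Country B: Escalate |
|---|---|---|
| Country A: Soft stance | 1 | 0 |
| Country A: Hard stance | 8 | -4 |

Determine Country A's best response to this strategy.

Hard stance

E[Soft stance] = 0.625·(1) + 0.375·(0) = 0.625
E[Hard stance] = 0.625·(8) + 0.375·(-4) = 3.5
Best response: Hard stance (3.5 is the largest).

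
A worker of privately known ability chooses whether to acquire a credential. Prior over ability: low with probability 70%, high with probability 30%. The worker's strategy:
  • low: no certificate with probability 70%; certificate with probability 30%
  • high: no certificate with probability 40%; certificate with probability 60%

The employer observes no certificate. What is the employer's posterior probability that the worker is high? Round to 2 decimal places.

0.20

Apply Bayes' rule using the sender's strategy as the likelihood.
P(no certificate) = 0.7·0.7 + 0.3·0.4 = 0.61
P(high | no certificate) = (0.3·0.4) / 0.61 = 0.12 / 0.61 = 0.196721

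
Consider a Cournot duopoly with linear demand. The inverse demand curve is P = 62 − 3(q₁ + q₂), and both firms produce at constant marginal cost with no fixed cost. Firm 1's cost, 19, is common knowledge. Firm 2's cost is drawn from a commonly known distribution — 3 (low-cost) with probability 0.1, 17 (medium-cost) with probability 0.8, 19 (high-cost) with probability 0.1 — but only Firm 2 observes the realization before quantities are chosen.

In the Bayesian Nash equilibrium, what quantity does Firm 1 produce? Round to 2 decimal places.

4.42

Firm 2 with cost c maximizes (62 − 3(q₁+q₂) − c)·q₂, giving q₂(c) = (62 − c − 3q₁)/6.
E[c₂] = 0.1·3 + 0.8·17 + 0.1·19 = 15.8
Firm 1's FOC against E[q₂] yields q₁ = (62 − 2·19 + E[c₂])/9 = (62 − 38 + 15.8)/9 = 4.42222.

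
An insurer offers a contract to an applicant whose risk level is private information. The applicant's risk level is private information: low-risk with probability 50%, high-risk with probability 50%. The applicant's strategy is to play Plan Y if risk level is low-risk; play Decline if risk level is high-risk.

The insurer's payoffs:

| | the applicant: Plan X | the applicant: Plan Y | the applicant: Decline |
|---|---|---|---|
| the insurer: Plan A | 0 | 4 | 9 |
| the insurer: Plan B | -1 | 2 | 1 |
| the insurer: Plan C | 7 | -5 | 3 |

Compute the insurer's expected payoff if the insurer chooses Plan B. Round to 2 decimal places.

Take the expectation over the applicant's risk level, weighting each type's action by its prior probability.
E[Plan B] = 0.5·2 + 0.5·1 = 1 + 0.5 = 1.5

1.50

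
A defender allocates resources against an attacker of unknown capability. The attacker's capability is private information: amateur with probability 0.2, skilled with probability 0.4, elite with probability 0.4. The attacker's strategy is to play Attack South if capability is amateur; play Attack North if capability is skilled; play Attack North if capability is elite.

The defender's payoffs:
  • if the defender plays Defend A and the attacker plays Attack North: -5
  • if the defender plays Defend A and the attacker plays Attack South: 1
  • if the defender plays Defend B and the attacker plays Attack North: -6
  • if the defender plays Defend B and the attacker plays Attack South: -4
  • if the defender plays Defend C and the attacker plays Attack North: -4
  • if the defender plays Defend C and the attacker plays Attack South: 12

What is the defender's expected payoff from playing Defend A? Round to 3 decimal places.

E[Defend A] = 0.2·1 + 0.4·(-5) + 0.4·(-5) = 0.2 + (-2) + (-2) = -3.8

-3.800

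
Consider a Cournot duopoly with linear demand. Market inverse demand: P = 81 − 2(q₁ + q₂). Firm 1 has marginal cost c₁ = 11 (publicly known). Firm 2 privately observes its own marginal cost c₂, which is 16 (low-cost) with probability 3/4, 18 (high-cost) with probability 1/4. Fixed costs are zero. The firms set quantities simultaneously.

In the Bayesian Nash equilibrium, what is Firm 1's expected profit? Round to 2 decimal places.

Type-c best response for Firm 2: q₂(c) = (81 − c)/4 − q₁/2.
Firm 1 maximizes expected profit; its first-order condition is 81 − 4q₁ − 2E[q₂] − 11 = 0.
Substituting E[q₂] and solving: E[c₂] = 16.5, so q₁ = (81 − 2·11 + 16.5)/6 = 12.5833.
E[P] = 81 − 2·(q₁ + E[q₂]) = 36.1667; Firm 1's expected profit = (E[P] − 11)·q₁ = (36.1667 − 11)·12.5833 = 316.681.

316.68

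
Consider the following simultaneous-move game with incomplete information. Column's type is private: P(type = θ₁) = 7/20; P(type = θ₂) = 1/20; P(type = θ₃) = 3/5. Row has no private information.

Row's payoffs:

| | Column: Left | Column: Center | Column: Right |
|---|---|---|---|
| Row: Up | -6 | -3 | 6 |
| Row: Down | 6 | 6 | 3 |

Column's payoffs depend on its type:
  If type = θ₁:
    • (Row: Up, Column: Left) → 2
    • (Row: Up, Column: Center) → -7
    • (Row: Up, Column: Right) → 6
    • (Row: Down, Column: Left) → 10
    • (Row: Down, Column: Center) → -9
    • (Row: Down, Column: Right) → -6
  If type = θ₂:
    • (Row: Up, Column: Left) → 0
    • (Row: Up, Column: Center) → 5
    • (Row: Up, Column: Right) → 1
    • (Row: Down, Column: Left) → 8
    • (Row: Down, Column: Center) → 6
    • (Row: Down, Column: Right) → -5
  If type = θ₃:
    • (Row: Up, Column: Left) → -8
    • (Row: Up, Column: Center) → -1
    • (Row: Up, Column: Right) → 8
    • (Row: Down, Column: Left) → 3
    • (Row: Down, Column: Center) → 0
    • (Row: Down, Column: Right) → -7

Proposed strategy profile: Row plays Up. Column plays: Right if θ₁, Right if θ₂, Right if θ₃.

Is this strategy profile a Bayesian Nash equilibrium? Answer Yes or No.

No

Row plays Up: E[Up] = 7/20·(6) + 1/20·(6) + 3/5·(6) = 6; E[Down] = 3. Best-responding. ✓
Column (type θ₁), facing Up: Left gives 2, Center gives -7, Right gives 6. Proposed Right is best. ✓
Column (type θ₂), facing Up: Left gives 0, Center gives 5, Right gives 1. Proposed Right is not best — profitable deviation exists. ✗
Column (type θ₃), facing Up: Left gives -8, Center gives -1, Right gives 8. Proposed Right is best. ✓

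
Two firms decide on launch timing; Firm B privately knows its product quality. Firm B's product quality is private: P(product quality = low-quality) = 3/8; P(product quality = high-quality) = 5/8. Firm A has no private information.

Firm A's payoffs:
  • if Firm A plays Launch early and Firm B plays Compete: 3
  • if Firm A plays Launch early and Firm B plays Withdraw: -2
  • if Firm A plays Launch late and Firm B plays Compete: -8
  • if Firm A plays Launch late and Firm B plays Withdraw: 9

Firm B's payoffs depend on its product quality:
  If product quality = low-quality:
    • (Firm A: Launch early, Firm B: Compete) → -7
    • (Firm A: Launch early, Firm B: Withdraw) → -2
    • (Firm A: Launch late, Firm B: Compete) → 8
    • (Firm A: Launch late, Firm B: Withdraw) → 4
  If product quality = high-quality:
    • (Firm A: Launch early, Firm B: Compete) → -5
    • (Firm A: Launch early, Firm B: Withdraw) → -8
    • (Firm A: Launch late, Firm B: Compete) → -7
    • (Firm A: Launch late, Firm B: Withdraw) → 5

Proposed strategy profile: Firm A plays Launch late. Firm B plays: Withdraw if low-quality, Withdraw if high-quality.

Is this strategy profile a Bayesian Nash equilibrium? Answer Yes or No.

No

A profile is a BNE iff every type of every player is best-responding given beliefs about the other side.
Firm A plays Launch late: E[Launch late] = 3/8·(9) + 5/8·(9) = 9; E[Launch early] = -2. Best-responding. ✓
Firm B (product quality low-quality), facing Launch late: Compete gives 8, Withdraw gives 4. Proposed Withdraw is not best — profitable deviation exists. ✗
Firm B (product quality high-quality), facing Launch late: Compete gives -7, Withdraw gives 5. Proposed Withdraw is best. ✓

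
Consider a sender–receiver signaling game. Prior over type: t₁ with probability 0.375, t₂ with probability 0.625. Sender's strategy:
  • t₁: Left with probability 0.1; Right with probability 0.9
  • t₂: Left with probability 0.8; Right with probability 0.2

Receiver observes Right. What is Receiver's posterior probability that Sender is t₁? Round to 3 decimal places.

P(Right) = 0.375·0.9 + 0.625·0.2 = 0.4625
P(t₁ | Right) = (0.375·0.9) / 0.4625 = 0.3375 / 0.4625 = 0.72973

0.730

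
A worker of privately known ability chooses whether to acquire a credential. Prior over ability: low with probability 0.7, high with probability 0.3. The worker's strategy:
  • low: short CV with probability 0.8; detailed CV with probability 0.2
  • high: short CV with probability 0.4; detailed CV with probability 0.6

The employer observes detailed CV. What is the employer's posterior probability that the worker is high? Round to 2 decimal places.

Apply Bayes' rule using the sender's strategy as the likelihood.
P(detailed CV) = 0.7·0.2 + 0.3·0.6 = 0.32
P(high | detailed CV) = (0.3·0.6) / 0.32 = 0.18 / 0.32 = 0.5625

0.56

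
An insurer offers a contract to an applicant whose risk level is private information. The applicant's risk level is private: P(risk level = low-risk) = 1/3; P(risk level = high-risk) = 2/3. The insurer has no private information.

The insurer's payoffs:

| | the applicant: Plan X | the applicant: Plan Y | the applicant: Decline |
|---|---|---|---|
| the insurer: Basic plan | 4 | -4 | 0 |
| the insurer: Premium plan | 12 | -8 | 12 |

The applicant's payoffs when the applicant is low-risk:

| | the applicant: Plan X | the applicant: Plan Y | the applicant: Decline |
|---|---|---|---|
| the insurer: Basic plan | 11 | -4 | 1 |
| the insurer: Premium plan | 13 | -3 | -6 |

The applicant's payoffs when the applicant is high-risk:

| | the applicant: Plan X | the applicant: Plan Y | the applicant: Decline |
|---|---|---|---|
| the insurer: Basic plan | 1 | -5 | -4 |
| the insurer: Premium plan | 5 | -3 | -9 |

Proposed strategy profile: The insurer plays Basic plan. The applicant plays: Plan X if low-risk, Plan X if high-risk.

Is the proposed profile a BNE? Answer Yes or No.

The insurer plays Basic plan: E[Basic plan] = 1/3·(4) + 2/3·(4) = 4; E[Premium plan] = 12. Not best-responding. ✗
The applicant (risk level low-risk), facing Basic plan: Plan X gives 11, Plan Y gives -4, Decline gives 1. Proposed Plan X is best. ✓
The applicant (risk level high-risk), facing Basic plan: Plan X gives 1, Plan Y gives -5, Decline gives -4. Proposed Plan X is best. ✓

No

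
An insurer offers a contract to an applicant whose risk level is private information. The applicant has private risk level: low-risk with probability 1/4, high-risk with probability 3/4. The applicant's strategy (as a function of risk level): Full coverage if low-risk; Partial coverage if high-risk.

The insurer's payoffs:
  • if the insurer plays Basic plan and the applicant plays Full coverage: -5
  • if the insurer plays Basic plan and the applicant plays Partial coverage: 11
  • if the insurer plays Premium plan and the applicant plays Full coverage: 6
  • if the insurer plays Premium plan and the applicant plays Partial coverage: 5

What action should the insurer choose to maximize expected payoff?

E[Basic plan] = 1/4·(-5) + 3/4·(11) = 7
E[Premium plan] = 1/4·(6) + 3/4·(5) = 21/4
Best response: Basic plan (7 is the largest).

Basic plan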